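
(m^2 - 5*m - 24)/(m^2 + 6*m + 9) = (m - 8)/(m + 3)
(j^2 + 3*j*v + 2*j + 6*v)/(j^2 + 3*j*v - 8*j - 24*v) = (j + 2)/(j - 8)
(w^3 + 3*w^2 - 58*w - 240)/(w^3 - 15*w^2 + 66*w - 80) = (w^2 + 11*w + 30)/(w^2 - 7*w + 10)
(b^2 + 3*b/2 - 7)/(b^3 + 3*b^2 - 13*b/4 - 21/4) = 2*(b - 2)/(2*b^2 - b - 3)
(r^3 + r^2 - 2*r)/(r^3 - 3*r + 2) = r/(r - 1)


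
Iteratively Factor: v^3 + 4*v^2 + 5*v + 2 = (v + 2)*(v^2 + 2*v + 1) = (v + 1)*(v + 2)*(v + 1)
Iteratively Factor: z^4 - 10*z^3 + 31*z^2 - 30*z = (z - 2)*(z^3 - 8*z^2 + 15*z) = z*(z - 2)*(z^2 - 8*z + 15) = z*(z - 3)*(z - 2)*(z - 5)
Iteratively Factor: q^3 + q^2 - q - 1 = (q + 1)*(q^2 - 1) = (q - 1)*(q + 1)*(q + 1)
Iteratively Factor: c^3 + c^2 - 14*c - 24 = (c - 4)*(c^2 + 5*c + 6) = (c - 4)*(c + 3)*(c + 2)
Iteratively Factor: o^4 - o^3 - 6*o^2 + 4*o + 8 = (o + 2)*(o^3 - 3*o^2 + 4) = (o - 2)*(o + 2)*(o^2 - o - 2) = (o - 2)*(o + 1)*(o + 2)*(o - 2)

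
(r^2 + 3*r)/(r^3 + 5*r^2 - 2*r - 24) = r/(r^2 + 2*r - 8)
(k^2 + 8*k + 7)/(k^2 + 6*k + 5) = (k + 7)/(k + 5)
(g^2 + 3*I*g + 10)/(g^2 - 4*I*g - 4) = (g + 5*I)/(g - 2*I)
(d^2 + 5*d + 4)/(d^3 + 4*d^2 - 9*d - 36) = (d + 1)/(d^2 - 9)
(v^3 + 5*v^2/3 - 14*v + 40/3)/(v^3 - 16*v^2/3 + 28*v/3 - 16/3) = (v + 5)/(v - 2)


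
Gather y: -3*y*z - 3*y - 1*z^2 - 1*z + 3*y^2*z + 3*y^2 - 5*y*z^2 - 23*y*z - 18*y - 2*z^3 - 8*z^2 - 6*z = y^2*(3*z + 3) + y*(-5*z^2 - 26*z - 21) - 2*z^3 - 9*z^2 - 7*z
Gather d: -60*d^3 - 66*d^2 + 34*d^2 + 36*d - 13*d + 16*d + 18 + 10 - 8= -60*d^3 - 32*d^2 + 39*d + 20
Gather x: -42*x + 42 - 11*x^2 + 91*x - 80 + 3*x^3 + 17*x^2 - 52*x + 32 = 3*x^3 + 6*x^2 - 3*x - 6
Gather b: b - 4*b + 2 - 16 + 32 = 18 - 3*b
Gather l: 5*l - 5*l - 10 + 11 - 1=0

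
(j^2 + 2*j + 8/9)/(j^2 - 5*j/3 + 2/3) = (9*j^2 + 18*j + 8)/(3*(3*j^2 - 5*j + 2))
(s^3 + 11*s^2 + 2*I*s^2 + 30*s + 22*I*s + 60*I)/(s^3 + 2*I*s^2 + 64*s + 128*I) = (s^2 + 11*s + 30)/(s^2 + 64)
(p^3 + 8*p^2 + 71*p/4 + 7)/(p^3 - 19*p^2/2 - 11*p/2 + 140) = (p^2 + 9*p/2 + 2)/(p^2 - 13*p + 40)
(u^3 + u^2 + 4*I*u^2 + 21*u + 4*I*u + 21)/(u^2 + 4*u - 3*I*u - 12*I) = (u^2 + u*(1 + 7*I) + 7*I)/(u + 4)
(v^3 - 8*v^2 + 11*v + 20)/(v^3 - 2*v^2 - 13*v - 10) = (v - 4)/(v + 2)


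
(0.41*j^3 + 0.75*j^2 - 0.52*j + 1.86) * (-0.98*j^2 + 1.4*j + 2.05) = -0.4018*j^5 - 0.161*j^4 + 2.4001*j^3 - 1.0133*j^2 + 1.538*j + 3.813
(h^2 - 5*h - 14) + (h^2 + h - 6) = 2*h^2 - 4*h - 20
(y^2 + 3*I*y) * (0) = 0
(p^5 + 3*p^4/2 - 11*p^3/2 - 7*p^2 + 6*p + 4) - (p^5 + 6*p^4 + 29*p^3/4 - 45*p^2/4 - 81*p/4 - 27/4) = -9*p^4/2 - 51*p^3/4 + 17*p^2/4 + 105*p/4 + 43/4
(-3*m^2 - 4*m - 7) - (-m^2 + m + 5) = -2*m^2 - 5*m - 12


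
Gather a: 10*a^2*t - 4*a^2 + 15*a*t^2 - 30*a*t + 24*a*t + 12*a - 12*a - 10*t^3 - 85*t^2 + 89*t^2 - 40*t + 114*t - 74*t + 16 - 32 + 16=a^2*(10*t - 4) + a*(15*t^2 - 6*t) - 10*t^3 + 4*t^2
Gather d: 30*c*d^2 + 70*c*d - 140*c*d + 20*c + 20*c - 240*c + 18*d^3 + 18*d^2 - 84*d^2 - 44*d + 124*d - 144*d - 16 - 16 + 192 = -200*c + 18*d^3 + d^2*(30*c - 66) + d*(-70*c - 64) + 160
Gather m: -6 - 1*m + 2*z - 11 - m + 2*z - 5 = -2*m + 4*z - 22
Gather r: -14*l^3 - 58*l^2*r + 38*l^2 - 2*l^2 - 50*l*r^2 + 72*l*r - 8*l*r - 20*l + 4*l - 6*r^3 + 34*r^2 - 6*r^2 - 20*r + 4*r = -14*l^3 + 36*l^2 - 16*l - 6*r^3 + r^2*(28 - 50*l) + r*(-58*l^2 + 64*l - 16)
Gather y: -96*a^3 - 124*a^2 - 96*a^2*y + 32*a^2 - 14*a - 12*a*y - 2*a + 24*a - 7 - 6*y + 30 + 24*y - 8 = -96*a^3 - 92*a^2 + 8*a + y*(-96*a^2 - 12*a + 18) + 15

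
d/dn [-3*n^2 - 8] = -6*n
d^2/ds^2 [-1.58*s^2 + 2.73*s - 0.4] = -3.16000000000000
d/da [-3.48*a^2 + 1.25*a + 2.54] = 1.25 - 6.96*a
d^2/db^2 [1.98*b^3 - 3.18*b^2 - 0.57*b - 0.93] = 11.88*b - 6.36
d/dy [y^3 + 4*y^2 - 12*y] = 3*y^2 + 8*y - 12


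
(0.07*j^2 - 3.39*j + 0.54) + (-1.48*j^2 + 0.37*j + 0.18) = -1.41*j^2 - 3.02*j + 0.72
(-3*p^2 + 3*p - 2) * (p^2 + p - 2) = -3*p^4 + 7*p^2 - 8*p + 4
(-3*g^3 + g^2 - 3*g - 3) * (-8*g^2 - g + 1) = 24*g^5 - 5*g^4 + 20*g^3 + 28*g^2 - 3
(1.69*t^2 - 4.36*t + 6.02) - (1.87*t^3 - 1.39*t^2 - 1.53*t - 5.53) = -1.87*t^3 + 3.08*t^2 - 2.83*t + 11.55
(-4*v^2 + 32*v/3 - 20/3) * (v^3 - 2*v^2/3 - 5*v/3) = -4*v^5 + 40*v^4/3 - 64*v^3/9 - 40*v^2/3 + 100*v/9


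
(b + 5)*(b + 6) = b^2 + 11*b + 30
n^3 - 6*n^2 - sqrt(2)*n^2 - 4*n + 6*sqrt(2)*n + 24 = (n - 6)*(n - 2*sqrt(2))*(n + sqrt(2))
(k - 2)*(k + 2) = k^2 - 4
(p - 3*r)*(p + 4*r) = p^2 + p*r - 12*r^2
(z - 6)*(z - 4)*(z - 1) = z^3 - 11*z^2 + 34*z - 24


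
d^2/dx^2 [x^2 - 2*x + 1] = 2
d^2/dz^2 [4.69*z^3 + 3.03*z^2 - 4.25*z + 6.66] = 28.14*z + 6.06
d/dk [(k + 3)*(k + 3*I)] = 2*k + 3 + 3*I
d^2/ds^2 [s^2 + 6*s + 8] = 2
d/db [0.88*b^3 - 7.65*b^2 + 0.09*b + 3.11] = 2.64*b^2 - 15.3*b + 0.09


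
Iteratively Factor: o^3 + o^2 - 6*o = (o - 2)*(o^2 + 3*o) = (o - 2)*(o + 3)*(o)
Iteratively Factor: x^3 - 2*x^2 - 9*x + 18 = (x - 2)*(x^2 - 9) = (x - 3)*(x - 2)*(x + 3)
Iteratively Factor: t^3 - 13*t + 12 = (t - 3)*(t^2 + 3*t - 4) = (t - 3)*(t - 1)*(t + 4)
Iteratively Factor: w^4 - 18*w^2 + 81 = (w + 3)*(w^3 - 3*w^2 - 9*w + 27) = (w - 3)*(w + 3)*(w^2 - 9) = (w - 3)^2*(w + 3)*(w + 3)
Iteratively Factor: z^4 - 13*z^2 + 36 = (z - 2)*(z^3 + 2*z^2 - 9*z - 18) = (z - 3)*(z - 2)*(z^2 + 5*z + 6) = (z - 3)*(z - 2)*(z + 3)*(z + 2)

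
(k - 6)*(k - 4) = k^2 - 10*k + 24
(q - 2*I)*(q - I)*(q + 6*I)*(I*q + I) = I*q^4 - 3*q^3 + I*q^3 - 3*q^2 + 16*I*q^2 + 12*q + 16*I*q + 12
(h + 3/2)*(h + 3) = h^2 + 9*h/2 + 9/2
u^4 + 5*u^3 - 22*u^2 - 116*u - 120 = (u - 5)*(u + 2)^2*(u + 6)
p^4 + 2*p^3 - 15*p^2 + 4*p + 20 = (p - 2)^2*(p + 1)*(p + 5)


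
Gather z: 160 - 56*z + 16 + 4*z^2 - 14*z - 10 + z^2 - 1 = 5*z^2 - 70*z + 165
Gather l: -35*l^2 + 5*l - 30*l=-35*l^2 - 25*l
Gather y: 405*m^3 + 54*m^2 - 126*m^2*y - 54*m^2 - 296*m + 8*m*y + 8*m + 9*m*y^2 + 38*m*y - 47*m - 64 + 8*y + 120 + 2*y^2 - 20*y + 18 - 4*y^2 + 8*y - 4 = 405*m^3 - 335*m + y^2*(9*m - 2) + y*(-126*m^2 + 46*m - 4) + 70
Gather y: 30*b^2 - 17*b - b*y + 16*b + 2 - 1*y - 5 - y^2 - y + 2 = 30*b^2 - b - y^2 + y*(-b - 2) - 1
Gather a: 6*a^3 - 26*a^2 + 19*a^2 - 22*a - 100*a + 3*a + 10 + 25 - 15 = 6*a^3 - 7*a^2 - 119*a + 20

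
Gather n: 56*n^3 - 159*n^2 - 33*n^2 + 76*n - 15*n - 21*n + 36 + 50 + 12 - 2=56*n^3 - 192*n^2 + 40*n + 96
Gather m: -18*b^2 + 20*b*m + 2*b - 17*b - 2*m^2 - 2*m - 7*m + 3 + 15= -18*b^2 - 15*b - 2*m^2 + m*(20*b - 9) + 18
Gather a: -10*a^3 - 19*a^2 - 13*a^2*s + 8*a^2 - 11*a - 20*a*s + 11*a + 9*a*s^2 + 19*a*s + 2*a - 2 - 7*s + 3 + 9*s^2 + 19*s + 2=-10*a^3 + a^2*(-13*s - 11) + a*(9*s^2 - s + 2) + 9*s^2 + 12*s + 3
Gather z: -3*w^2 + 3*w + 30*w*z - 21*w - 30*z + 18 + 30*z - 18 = -3*w^2 + 30*w*z - 18*w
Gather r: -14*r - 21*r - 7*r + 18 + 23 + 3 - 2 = 42 - 42*r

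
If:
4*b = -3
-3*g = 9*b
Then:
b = -3/4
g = 9/4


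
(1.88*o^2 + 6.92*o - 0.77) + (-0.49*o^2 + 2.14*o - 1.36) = 1.39*o^2 + 9.06*o - 2.13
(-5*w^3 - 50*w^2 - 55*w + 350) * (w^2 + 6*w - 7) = -5*w^5 - 80*w^4 - 320*w^3 + 370*w^2 + 2485*w - 2450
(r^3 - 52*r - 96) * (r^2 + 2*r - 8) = r^5 + 2*r^4 - 60*r^3 - 200*r^2 + 224*r + 768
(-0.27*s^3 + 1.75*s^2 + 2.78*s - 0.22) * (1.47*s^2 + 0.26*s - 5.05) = -0.3969*s^5 + 2.5023*s^4 + 5.9051*s^3 - 8.4381*s^2 - 14.0962*s + 1.111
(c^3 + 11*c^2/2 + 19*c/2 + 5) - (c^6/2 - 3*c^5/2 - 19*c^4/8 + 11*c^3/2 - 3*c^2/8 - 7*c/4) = -c^6/2 + 3*c^5/2 + 19*c^4/8 - 9*c^3/2 + 47*c^2/8 + 45*c/4 + 5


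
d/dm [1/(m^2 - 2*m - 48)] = 2*(1 - m)/(-m^2 + 2*m + 48)^2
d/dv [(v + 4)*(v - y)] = 2*v - y + 4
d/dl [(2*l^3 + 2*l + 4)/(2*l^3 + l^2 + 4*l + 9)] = 2*(l^4 + 4*l^3 + 14*l^2 - 4*l + 1)/(4*l^6 + 4*l^5 + 17*l^4 + 44*l^3 + 34*l^2 + 72*l + 81)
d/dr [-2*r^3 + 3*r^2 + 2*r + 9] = -6*r^2 + 6*r + 2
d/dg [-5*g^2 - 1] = -10*g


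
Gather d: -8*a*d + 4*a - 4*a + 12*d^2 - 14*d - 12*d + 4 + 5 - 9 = 12*d^2 + d*(-8*a - 26)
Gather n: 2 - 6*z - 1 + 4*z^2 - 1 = 4*z^2 - 6*z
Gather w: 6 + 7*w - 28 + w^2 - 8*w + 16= w^2 - w - 6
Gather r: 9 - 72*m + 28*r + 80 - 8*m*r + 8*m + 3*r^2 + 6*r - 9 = -64*m + 3*r^2 + r*(34 - 8*m) + 80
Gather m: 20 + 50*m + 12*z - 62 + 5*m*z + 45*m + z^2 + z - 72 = m*(5*z + 95) + z^2 + 13*z - 114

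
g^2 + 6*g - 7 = (g - 1)*(g + 7)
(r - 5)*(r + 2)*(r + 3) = r^3 - 19*r - 30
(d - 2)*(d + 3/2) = d^2 - d/2 - 3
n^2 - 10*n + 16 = (n - 8)*(n - 2)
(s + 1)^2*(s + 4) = s^3 + 6*s^2 + 9*s + 4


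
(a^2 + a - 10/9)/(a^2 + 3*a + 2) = (a^2 + a - 10/9)/(a^2 + 3*a + 2)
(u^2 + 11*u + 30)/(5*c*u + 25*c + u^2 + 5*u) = (u + 6)/(5*c + u)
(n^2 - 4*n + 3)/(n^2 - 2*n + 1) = (n - 3)/(n - 1)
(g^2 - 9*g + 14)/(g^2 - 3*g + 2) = (g - 7)/(g - 1)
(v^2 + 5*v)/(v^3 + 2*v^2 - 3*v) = (v + 5)/(v^2 + 2*v - 3)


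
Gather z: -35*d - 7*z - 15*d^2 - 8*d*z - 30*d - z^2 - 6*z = -15*d^2 - 65*d - z^2 + z*(-8*d - 13)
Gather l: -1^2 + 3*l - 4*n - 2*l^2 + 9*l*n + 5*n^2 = -2*l^2 + l*(9*n + 3) + 5*n^2 - 4*n - 1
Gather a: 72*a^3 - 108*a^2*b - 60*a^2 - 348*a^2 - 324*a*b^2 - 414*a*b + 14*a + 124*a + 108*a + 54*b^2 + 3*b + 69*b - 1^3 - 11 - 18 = 72*a^3 + a^2*(-108*b - 408) + a*(-324*b^2 - 414*b + 246) + 54*b^2 + 72*b - 30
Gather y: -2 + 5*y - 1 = 5*y - 3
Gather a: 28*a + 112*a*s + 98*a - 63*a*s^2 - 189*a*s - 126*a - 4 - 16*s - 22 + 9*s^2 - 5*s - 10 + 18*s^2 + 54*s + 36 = a*(-63*s^2 - 77*s) + 27*s^2 + 33*s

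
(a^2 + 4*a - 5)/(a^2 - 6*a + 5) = (a + 5)/(a - 5)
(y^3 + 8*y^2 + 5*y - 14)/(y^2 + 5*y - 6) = (y^2 + 9*y + 14)/(y + 6)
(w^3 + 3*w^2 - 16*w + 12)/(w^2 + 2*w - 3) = (w^2 + 4*w - 12)/(w + 3)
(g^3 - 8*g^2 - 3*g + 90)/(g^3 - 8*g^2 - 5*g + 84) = (g^2 - 11*g + 30)/(g^2 - 11*g + 28)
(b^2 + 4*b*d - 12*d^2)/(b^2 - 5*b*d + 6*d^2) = (b + 6*d)/(b - 3*d)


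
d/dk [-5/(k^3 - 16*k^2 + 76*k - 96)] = 5*(3*k^2 - 32*k + 76)/(k^3 - 16*k^2 + 76*k - 96)^2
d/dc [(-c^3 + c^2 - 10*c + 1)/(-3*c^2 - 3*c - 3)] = (c^4 + 2*c^3 - 8*c^2 + 11)/(3*(c^4 + 2*c^3 + 3*c^2 + 2*c + 1))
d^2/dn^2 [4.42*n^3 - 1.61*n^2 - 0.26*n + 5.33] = 26.52*n - 3.22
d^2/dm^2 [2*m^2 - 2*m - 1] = 4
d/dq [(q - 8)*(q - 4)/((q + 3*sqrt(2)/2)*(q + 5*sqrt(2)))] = (13*sqrt(2)*q^2 + 24*q^2 - 68*q - 416*sqrt(2) - 360)/(2*q^4 + 26*sqrt(2)*q^3 + 229*q^2 + 390*sqrt(2)*q + 450)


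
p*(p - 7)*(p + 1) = p^3 - 6*p^2 - 7*p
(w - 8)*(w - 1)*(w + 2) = w^3 - 7*w^2 - 10*w + 16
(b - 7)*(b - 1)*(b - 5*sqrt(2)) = b^3 - 8*b^2 - 5*sqrt(2)*b^2 + 7*b + 40*sqrt(2)*b - 35*sqrt(2)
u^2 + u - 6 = (u - 2)*(u + 3)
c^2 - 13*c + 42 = (c - 7)*(c - 6)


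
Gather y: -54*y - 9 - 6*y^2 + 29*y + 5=-6*y^2 - 25*y - 4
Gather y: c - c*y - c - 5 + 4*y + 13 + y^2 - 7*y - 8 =y^2 + y*(-c - 3)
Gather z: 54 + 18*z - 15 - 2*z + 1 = 16*z + 40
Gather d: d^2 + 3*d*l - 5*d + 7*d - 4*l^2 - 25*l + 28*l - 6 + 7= d^2 + d*(3*l + 2) - 4*l^2 + 3*l + 1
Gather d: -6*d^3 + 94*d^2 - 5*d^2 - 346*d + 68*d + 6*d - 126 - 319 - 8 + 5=-6*d^3 + 89*d^2 - 272*d - 448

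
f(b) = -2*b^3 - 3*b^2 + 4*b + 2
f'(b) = -6*b^2 - 6*b + 4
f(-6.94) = 498.26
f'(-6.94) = -243.34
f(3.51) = -107.41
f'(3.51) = -90.98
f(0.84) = 2.06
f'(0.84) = -5.27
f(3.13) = -76.20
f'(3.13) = -73.56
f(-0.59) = -0.99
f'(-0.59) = 5.45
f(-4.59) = 113.84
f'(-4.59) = -94.87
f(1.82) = -12.71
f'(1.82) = -26.79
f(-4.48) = 103.70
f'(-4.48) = -89.54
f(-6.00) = 302.00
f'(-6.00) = -176.00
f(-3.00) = 17.00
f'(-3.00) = -32.00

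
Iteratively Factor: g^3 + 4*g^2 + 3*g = (g)*(g^2 + 4*g + 3) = g*(g + 3)*(g + 1)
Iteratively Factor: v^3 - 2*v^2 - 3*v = (v + 1)*(v^2 - 3*v) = (v - 3)*(v + 1)*(v)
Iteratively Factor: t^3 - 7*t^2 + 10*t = (t - 2)*(t^2 - 5*t) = (t - 5)*(t - 2)*(t)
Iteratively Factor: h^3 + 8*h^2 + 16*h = (h + 4)*(h^2 + 4*h) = h*(h + 4)*(h + 4)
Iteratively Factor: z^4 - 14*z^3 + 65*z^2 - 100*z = (z - 5)*(z^3 - 9*z^2 + 20*z) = (z - 5)*(z - 4)*(z^2 - 5*z) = (z - 5)^2*(z - 4)*(z)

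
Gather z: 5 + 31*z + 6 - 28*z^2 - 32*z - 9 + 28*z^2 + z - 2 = 0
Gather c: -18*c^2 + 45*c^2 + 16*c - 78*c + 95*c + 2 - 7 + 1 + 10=27*c^2 + 33*c + 6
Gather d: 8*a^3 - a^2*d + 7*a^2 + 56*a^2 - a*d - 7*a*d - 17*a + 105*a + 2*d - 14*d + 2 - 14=8*a^3 + 63*a^2 + 88*a + d*(-a^2 - 8*a - 12) - 12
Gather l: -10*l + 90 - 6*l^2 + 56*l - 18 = -6*l^2 + 46*l + 72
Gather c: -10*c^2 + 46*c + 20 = -10*c^2 + 46*c + 20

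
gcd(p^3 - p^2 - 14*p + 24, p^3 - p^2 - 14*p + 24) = p^3 - p^2 - 14*p + 24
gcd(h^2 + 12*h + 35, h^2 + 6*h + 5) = h + 5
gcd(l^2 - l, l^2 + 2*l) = l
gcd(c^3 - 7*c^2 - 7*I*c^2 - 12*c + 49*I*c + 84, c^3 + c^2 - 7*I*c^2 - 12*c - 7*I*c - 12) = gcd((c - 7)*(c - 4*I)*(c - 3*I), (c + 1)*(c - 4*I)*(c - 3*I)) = c^2 - 7*I*c - 12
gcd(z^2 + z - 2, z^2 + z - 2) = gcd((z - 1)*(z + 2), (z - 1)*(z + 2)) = z^2 + z - 2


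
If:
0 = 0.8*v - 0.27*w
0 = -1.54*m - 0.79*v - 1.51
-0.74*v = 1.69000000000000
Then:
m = 0.19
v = -2.28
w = -6.77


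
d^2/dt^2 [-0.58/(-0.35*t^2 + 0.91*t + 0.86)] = (0.1421*t^2 - 0.36946*t - 0.58*(0.7*t - 0.91)*(1.4*t - 1.82) - 0.34916)/(-0.35*t^2 + 0.91*t + 0.86)^3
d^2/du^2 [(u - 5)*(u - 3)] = 2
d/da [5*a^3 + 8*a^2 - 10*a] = 15*a^2 + 16*a - 10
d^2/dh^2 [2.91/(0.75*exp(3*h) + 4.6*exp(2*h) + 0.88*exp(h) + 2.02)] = (2.91*(2.25*exp(2*h) + 9.2*exp(h) + 0.88)*(4.5*exp(2*h) + 18.4*exp(h) + 1.76)*exp(h) - (19.6425*exp(2*h) + 53.544*exp(h) + 2.5608)*(0.75*exp(3*h) + 4.6*exp(2*h) + 0.88*exp(h) + 2.02))*exp(h)/(0.75*exp(3*h) + 4.6*exp(2*h) + 0.88*exp(h) + 2.02)^3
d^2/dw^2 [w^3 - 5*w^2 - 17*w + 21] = 6*w - 10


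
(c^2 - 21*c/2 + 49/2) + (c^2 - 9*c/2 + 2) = 2*c^2 - 15*c + 53/2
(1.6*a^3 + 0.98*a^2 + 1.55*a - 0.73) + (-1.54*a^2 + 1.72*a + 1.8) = 1.6*a^3 - 0.56*a^2 + 3.27*a + 1.07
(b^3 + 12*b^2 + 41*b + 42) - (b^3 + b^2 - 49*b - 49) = 11*b^2 + 90*b + 91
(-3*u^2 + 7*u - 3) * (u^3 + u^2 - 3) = -3*u^5 + 4*u^4 + 4*u^3 + 6*u^2 - 21*u + 9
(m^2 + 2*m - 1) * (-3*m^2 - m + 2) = -3*m^4 - 7*m^3 + 3*m^2 + 5*m - 2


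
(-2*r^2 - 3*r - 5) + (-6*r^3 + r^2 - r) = -6*r^3 - r^2 - 4*r - 5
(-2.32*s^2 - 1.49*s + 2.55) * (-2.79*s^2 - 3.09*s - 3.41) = 6.4728*s^4 + 11.3259*s^3 + 5.4008*s^2 - 2.7986*s - 8.6955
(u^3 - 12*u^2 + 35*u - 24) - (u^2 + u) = u^3 - 13*u^2 + 34*u - 24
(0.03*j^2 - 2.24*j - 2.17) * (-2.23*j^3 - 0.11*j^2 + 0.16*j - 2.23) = -0.0669*j^5 + 4.9919*j^4 + 5.0903*j^3 - 0.1866*j^2 + 4.648*j + 4.8391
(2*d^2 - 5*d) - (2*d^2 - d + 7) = -4*d - 7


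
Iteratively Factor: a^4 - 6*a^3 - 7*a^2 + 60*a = (a + 3)*(a^3 - 9*a^2 + 20*a) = (a - 4)*(a + 3)*(a^2 - 5*a) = a*(a - 4)*(a + 3)*(a - 5)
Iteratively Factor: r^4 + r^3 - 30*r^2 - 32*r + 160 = (r - 2)*(r^3 + 3*r^2 - 24*r - 80) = (r - 5)*(r - 2)*(r^2 + 8*r + 16) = (r - 5)*(r - 2)*(r + 4)*(r + 4)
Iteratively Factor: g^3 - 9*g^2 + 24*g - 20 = (g - 2)*(g^2 - 7*g + 10) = (g - 2)^2*(g - 5)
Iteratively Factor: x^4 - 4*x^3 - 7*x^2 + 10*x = (x - 1)*(x^3 - 3*x^2 - 10*x) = x*(x - 1)*(x^2 - 3*x - 10) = x*(x - 1)*(x + 2)*(x - 5)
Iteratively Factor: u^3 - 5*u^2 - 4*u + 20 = (u - 2)*(u^2 - 3*u - 10) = (u - 2)*(u + 2)*(u - 5)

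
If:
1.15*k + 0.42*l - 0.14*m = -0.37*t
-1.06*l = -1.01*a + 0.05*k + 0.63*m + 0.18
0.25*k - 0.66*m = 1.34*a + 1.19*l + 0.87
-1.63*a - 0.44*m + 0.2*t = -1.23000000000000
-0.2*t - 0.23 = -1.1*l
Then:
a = -0.02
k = 1.90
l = -0.68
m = 0.67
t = -4.87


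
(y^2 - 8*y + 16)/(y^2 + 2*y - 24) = (y - 4)/(y + 6)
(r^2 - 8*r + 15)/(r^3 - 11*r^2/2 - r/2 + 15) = 2*(r - 3)/(2*r^2 - r - 6)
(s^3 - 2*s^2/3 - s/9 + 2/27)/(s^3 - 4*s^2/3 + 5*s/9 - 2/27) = (3*s + 1)/(3*s - 1)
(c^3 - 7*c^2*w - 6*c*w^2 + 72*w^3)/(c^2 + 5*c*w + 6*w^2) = (c^2 - 10*c*w + 24*w^2)/(c + 2*w)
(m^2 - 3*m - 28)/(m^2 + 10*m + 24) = (m - 7)/(m + 6)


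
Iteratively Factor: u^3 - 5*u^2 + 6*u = (u)*(u^2 - 5*u + 6) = u*(u - 2)*(u - 3)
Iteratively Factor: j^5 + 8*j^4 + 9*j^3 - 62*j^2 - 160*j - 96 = (j - 3)*(j^4 + 11*j^3 + 42*j^2 + 64*j + 32) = (j - 3)*(j + 4)*(j^3 + 7*j^2 + 14*j + 8) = (j - 3)*(j + 4)^2*(j^2 + 3*j + 2) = (j - 3)*(j + 2)*(j + 4)^2*(j + 1)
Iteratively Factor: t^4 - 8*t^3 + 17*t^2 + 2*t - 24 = (t + 1)*(t^3 - 9*t^2 + 26*t - 24) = (t - 4)*(t + 1)*(t^2 - 5*t + 6) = (t - 4)*(t - 3)*(t + 1)*(t - 2)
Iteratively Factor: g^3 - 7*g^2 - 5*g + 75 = (g - 5)*(g^2 - 2*g - 15) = (g - 5)*(g + 3)*(g - 5)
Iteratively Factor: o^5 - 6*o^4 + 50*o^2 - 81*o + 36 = (o - 1)*(o^4 - 5*o^3 - 5*o^2 + 45*o - 36) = (o - 1)*(o + 3)*(o^3 - 8*o^2 + 19*o - 12) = (o - 1)^2*(o + 3)*(o^2 - 7*o + 12) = (o - 3)*(o - 1)^2*(o + 3)*(o - 4)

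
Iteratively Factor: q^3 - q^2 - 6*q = (q - 3)*(q^2 + 2*q) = q*(q - 3)*(q + 2)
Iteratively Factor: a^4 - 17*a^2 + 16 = (a + 1)*(a^3 - a^2 - 16*a + 16) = (a - 1)*(a + 1)*(a^2 - 16) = (a - 1)*(a + 1)*(a + 4)*(a - 4)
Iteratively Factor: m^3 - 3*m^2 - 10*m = (m)*(m^2 - 3*m - 10) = m*(m - 5)*(m + 2)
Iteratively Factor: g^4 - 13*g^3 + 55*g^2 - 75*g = (g - 3)*(g^3 - 10*g^2 + 25*g) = (g - 5)*(g - 3)*(g^2 - 5*g) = (g - 5)^2*(g - 3)*(g)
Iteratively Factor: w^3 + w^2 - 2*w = (w)*(w^2 + w - 2) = w*(w - 1)*(w + 2)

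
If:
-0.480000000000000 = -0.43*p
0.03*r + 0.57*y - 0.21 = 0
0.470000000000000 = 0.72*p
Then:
No Solution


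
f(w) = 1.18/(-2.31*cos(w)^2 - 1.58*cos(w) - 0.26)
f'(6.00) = 0.13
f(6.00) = -0.30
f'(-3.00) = -0.54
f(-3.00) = -1.23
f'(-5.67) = -0.38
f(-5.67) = -0.38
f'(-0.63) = 0.40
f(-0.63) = -0.39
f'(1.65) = -63.96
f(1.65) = -7.90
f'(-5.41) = -0.83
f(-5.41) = -0.53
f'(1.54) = -21.02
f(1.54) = -3.80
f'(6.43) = -0.06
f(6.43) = -0.29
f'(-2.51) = -6.25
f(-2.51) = -2.41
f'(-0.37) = 0.18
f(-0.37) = -0.32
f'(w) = 1.18*(-4.62*sin(w)*cos(w) - 1.58*sin(w))/(-2.31*cos(w)^2 - 1.58*cos(w) - 0.26)^2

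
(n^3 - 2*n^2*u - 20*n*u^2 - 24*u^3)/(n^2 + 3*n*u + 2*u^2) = (n^2 - 4*n*u - 12*u^2)/(n + u)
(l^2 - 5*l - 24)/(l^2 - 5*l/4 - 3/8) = 8*(-l^2 + 5*l + 24)/(-8*l^2 + 10*l + 3)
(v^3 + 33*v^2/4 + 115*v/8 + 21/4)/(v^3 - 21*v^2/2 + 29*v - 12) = (8*v^3 + 66*v^2 + 115*v + 42)/(4*(2*v^3 - 21*v^2 + 58*v - 24))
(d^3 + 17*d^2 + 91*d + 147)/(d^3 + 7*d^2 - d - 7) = (d^2 + 10*d + 21)/(d^2 - 1)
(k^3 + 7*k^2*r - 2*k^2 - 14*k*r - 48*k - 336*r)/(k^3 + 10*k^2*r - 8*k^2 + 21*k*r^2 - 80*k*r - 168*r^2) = (k + 6)/(k + 3*r)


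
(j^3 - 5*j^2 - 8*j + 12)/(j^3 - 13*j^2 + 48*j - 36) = (j + 2)/(j - 6)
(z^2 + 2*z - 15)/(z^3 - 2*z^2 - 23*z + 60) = 1/(z - 4)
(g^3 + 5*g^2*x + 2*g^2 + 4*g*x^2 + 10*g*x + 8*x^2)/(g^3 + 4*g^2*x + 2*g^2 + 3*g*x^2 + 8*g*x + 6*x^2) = (g + 4*x)/(g + 3*x)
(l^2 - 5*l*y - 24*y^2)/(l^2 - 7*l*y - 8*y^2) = (l + 3*y)/(l + y)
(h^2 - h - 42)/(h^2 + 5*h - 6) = (h - 7)/(h - 1)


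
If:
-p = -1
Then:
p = 1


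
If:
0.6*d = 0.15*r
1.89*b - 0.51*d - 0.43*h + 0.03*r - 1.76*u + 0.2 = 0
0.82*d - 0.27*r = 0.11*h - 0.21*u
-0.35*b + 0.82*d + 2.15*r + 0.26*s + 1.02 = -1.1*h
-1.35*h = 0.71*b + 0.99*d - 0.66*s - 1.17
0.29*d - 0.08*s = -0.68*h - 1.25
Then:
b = -1.73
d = 0.45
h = -3.13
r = 1.81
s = -9.37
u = -1.08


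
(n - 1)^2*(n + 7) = n^3 + 5*n^2 - 13*n + 7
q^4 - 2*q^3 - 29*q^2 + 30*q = q*(q - 6)*(q - 1)*(q + 5)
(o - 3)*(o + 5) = o^2 + 2*o - 15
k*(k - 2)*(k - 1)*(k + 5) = k^4 + 2*k^3 - 13*k^2 + 10*k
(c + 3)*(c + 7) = c^2 + 10*c + 21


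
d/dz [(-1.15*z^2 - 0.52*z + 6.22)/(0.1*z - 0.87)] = (-0.115*z^2 + 2.001*z - 0.1696)/(0.01*z^2 - 0.174*z + 0.7569)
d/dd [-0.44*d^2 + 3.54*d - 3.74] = 3.54 - 0.88*d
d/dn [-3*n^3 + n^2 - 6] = n*(2 - 9*n)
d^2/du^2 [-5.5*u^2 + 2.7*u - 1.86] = -11.0000000000000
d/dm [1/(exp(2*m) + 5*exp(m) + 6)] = (-2*exp(m) - 5)*exp(m)/(exp(2*m) + 5*exp(m) + 6)^2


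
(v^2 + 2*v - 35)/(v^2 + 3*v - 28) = (v - 5)/(v - 4)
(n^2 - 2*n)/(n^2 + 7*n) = (n - 2)/(n + 7)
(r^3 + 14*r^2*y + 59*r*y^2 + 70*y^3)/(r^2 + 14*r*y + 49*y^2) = (r^2 + 7*r*y + 10*y^2)/(r + 7*y)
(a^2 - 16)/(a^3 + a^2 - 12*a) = (a - 4)/(a*(a - 3))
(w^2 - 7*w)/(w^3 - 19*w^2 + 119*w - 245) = w/(w^2 - 12*w + 35)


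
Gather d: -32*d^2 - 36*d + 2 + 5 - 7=-32*d^2 - 36*d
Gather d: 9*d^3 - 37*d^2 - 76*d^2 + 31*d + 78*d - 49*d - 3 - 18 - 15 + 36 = 9*d^3 - 113*d^2 + 60*d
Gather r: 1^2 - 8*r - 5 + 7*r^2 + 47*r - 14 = 7*r^2 + 39*r - 18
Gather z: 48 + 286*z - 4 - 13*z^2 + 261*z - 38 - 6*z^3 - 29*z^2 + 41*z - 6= -6*z^3 - 42*z^2 + 588*z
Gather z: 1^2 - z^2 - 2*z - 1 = -z^2 - 2*z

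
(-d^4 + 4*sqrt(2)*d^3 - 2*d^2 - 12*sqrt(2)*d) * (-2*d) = 2*d^5 - 8*sqrt(2)*d^4 + 4*d^3 + 24*sqrt(2)*d^2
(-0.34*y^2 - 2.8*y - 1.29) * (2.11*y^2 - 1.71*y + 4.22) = -0.7174*y^4 - 5.3266*y^3 + 0.6313*y^2 - 9.6101*y - 5.4438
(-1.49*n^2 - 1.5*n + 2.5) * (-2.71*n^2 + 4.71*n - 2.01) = 4.0379*n^4 - 2.9529*n^3 - 10.8451*n^2 + 14.79*n - 5.025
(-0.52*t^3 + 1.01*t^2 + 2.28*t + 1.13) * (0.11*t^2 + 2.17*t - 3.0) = -0.0572*t^5 - 1.0173*t^4 + 4.0025*t^3 + 2.0419*t^2 - 4.3879*t - 3.39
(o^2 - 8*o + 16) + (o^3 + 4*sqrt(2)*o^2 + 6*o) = o^3 + o^2 + 4*sqrt(2)*o^2 - 2*o + 16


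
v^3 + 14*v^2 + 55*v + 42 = (v + 1)*(v + 6)*(v + 7)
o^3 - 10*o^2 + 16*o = o*(o - 8)*(o - 2)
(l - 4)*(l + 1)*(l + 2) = l^3 - l^2 - 10*l - 8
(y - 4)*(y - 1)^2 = y^3 - 6*y^2 + 9*y - 4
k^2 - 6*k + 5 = (k - 5)*(k - 1)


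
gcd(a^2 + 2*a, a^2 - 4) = a + 2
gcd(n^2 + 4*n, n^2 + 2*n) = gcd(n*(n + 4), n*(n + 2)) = n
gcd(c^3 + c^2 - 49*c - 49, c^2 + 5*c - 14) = c + 7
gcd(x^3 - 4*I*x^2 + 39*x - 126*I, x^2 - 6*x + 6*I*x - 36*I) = x + 6*I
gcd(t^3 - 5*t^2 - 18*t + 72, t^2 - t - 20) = t + 4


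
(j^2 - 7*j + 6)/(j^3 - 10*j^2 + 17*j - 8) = (j - 6)/(j^2 - 9*j + 8)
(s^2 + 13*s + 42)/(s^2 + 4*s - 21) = (s + 6)/(s - 3)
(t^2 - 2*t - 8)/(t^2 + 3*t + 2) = (t - 4)/(t + 1)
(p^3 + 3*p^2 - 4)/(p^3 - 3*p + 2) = (p + 2)/(p - 1)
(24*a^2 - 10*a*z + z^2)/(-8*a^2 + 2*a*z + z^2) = (24*a^2 - 10*a*z + z^2)/(-8*a^2 + 2*a*z + z^2)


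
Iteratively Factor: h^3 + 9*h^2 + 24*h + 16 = (h + 1)*(h^2 + 8*h + 16) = (h + 1)*(h + 4)*(h + 4)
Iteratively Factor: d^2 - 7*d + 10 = (d - 2)*(d - 5)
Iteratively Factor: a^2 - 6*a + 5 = (a - 5)*(a - 1)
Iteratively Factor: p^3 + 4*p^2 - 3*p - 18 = (p + 3)*(p^2 + p - 6) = (p - 2)*(p + 3)*(p + 3)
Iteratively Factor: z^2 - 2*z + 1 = (z - 1)*(z - 1)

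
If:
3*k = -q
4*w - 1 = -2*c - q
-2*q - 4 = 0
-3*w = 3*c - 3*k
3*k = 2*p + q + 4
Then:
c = -1/6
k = 2/3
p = 0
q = -2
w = 5/6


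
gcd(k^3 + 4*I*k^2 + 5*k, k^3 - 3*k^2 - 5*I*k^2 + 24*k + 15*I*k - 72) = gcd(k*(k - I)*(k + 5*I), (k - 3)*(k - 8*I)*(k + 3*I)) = 1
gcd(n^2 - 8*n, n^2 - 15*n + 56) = n - 8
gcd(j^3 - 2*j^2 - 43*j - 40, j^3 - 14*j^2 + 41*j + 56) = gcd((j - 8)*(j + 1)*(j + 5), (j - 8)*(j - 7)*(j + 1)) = j^2 - 7*j - 8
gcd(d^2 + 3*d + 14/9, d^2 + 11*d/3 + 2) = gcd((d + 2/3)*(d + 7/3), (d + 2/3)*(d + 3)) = d + 2/3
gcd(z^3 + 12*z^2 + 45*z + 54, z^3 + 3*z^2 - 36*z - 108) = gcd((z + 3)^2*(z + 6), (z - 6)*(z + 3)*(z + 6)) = z^2 + 9*z + 18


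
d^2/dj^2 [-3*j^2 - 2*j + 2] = -6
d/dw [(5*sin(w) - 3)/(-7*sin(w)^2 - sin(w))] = (35*cos(w) - 42/tan(w) - 3*cos(w)/sin(w)^2)/(7*sin(w) + 1)^2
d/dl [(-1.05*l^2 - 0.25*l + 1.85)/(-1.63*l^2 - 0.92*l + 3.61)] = (0.5585*l^2 - 1.55*l + 0.7995)/(2.6569*l^4 + 2.9992*l^3 - 10.9222*l^2 - 6.6424*l + 13.0321)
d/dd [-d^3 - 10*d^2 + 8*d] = -3*d^2 - 20*d + 8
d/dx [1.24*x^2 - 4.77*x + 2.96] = 2.48*x - 4.77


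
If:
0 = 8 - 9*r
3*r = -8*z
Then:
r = 8/9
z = -1/3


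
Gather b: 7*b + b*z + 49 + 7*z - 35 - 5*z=b*(z + 7) + 2*z + 14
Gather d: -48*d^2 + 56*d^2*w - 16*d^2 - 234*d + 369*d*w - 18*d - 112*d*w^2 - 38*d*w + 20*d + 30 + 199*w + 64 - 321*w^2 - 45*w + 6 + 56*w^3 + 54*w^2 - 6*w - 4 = d^2*(56*w - 64) + d*(-112*w^2 + 331*w - 232) + 56*w^3 - 267*w^2 + 148*w + 96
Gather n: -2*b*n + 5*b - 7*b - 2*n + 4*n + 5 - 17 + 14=-2*b + n*(2 - 2*b) + 2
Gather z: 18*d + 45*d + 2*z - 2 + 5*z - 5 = 63*d + 7*z - 7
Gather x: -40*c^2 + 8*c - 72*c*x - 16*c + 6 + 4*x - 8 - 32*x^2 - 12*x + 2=-40*c^2 - 8*c - 32*x^2 + x*(-72*c - 8)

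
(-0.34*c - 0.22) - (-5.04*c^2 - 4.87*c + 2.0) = 5.04*c^2 + 4.53*c - 2.22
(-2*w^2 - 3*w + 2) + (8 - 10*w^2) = -12*w^2 - 3*w + 10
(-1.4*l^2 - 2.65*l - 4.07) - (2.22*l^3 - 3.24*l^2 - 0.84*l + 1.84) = -2.22*l^3 + 1.84*l^2 - 1.81*l - 5.91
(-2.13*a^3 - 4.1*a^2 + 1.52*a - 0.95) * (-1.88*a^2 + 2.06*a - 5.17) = 4.0044*a^5 + 3.3202*a^4 - 0.291500000000001*a^3 + 26.1142*a^2 - 9.8154*a + 4.9115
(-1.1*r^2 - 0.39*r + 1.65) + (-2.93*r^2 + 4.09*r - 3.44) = -4.03*r^2 + 3.7*r - 1.79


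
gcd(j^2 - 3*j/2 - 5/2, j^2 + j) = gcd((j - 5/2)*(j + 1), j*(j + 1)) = j + 1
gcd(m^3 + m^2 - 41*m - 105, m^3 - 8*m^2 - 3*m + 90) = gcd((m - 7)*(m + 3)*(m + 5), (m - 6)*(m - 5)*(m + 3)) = m + 3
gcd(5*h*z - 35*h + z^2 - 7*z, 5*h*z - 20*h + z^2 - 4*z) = 5*h + z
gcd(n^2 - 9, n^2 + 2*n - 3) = n + 3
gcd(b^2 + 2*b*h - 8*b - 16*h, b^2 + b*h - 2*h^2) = b + 2*h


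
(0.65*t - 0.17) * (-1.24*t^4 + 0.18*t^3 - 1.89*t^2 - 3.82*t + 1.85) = -0.806*t^5 + 0.3278*t^4 - 1.2591*t^3 - 2.1617*t^2 + 1.8519*t - 0.3145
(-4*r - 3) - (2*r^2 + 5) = -2*r^2 - 4*r - 8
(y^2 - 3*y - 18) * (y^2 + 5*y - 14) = y^4 + 2*y^3 - 47*y^2 - 48*y + 252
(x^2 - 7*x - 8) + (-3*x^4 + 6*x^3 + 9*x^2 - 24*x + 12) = -3*x^4 + 6*x^3 + 10*x^2 - 31*x + 4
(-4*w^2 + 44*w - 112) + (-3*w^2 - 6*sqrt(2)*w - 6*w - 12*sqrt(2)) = -7*w^2 - 6*sqrt(2)*w + 38*w - 112 - 12*sqrt(2)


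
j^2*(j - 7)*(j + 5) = j^4 - 2*j^3 - 35*j^2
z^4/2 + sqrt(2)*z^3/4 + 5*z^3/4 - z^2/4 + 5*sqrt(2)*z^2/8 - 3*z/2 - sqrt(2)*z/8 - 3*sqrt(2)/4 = (z/2 + 1)*(z - 1)*(z + 3/2)*(z + sqrt(2)/2)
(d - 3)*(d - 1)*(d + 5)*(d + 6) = d^4 + 7*d^3 - 11*d^2 - 87*d + 90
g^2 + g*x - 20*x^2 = (g - 4*x)*(g + 5*x)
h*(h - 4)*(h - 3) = h^3 - 7*h^2 + 12*h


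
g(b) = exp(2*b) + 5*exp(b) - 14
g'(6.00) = 327526.73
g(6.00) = 164757.94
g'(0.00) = 7.00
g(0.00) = -8.00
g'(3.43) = 2061.12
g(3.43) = 1093.75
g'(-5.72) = 0.02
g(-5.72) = -13.98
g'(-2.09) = 0.65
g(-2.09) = -13.37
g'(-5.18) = 0.03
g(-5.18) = -13.97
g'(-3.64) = 0.13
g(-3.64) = -13.87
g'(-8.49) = 0.00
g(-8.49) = -14.00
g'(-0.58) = 3.43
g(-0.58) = -10.89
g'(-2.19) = 0.58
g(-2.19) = -13.43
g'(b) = 2*exp(2*b) + 5*exp(b)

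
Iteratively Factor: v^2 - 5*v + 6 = (v - 3)*(v - 2)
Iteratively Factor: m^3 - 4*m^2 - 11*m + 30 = (m - 5)*(m^2 + m - 6) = (m - 5)*(m - 2)*(m + 3)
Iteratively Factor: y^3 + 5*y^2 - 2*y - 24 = (y + 4)*(y^2 + y - 6) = (y - 2)*(y + 4)*(y + 3)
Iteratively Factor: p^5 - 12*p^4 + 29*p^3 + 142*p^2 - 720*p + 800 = (p - 5)*(p^4 - 7*p^3 - 6*p^2 + 112*p - 160) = (p - 5)^2*(p^3 - 2*p^2 - 16*p + 32) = (p - 5)^2*(p - 2)*(p^2 - 16) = (p - 5)^2*(p - 4)*(p - 2)*(p + 4)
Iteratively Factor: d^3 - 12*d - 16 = (d + 2)*(d^2 - 2*d - 8) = (d - 4)*(d + 2)*(d + 2)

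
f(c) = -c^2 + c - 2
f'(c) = 1 - 2*c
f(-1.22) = -4.71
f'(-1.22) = 3.44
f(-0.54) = -2.83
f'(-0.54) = 2.08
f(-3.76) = -19.90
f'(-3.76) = 8.52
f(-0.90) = -3.71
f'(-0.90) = 2.80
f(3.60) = -11.36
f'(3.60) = -6.20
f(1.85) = -3.57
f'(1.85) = -2.70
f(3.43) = -10.33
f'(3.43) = -5.86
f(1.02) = -2.02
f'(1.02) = -1.04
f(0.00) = -2.00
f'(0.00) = 1.00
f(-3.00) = -14.00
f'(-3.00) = 7.00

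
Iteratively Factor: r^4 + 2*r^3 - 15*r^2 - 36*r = (r + 3)*(r^3 - r^2 - 12*r) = (r - 4)*(r + 3)*(r^2 + 3*r) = (r - 4)*(r + 3)^2*(r)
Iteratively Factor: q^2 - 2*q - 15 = (q - 5)*(q + 3)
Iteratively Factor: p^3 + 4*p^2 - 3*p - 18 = (p + 3)*(p^2 + p - 6) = (p + 3)^2*(p - 2)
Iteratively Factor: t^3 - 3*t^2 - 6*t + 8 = (t - 1)*(t^2 - 2*t - 8) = (t - 1)*(t + 2)*(t - 4)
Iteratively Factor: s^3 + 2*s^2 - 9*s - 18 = (s + 3)*(s^2 - s - 6) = (s - 3)*(s + 3)*(s + 2)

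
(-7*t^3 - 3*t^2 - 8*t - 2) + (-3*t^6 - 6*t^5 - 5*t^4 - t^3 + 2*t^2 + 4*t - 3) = -3*t^6 - 6*t^5 - 5*t^4 - 8*t^3 - t^2 - 4*t - 5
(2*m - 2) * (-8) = 16 - 16*m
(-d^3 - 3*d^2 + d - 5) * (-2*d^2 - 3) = 2*d^5 + 6*d^4 + d^3 + 19*d^2 - 3*d + 15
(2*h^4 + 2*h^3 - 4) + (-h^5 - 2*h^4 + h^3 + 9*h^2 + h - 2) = -h^5 + 3*h^3 + 9*h^2 + h - 6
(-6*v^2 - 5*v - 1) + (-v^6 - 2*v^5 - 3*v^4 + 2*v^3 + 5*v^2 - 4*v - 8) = -v^6 - 2*v^5 - 3*v^4 + 2*v^3 - v^2 - 9*v - 9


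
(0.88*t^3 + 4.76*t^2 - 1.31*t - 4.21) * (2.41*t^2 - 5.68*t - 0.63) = 2.1208*t^5 + 6.4732*t^4 - 30.7483*t^3 - 5.7041*t^2 + 24.7381*t + 2.6523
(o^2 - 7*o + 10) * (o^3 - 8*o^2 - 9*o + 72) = o^5 - 15*o^4 + 57*o^3 + 55*o^2 - 594*o + 720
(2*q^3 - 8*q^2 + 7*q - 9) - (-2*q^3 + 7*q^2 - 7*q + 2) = 4*q^3 - 15*q^2 + 14*q - 11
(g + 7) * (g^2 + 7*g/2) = g^3 + 21*g^2/2 + 49*g/2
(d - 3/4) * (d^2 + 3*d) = d^3 + 9*d^2/4 - 9*d/4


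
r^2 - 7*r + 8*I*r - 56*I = (r - 7)*(r + 8*I)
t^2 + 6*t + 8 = (t + 2)*(t + 4)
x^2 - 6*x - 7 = (x - 7)*(x + 1)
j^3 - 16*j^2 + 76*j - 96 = (j - 8)*(j - 6)*(j - 2)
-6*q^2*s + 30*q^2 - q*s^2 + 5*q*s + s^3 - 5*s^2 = (-3*q + s)*(2*q + s)*(s - 5)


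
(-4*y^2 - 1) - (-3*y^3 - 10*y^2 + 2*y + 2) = 3*y^3 + 6*y^2 - 2*y - 3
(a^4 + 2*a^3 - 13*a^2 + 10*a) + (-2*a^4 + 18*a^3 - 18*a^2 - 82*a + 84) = -a^4 + 20*a^3 - 31*a^2 - 72*a + 84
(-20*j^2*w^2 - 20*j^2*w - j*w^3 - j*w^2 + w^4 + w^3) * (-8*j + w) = 160*j^3*w^2 + 160*j^3*w - 12*j^2*w^3 - 12*j^2*w^2 - 9*j*w^4 - 9*j*w^3 + w^5 + w^4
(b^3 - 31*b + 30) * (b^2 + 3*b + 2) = b^5 + 3*b^4 - 29*b^3 - 63*b^2 + 28*b + 60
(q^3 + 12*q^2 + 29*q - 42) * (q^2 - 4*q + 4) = q^5 + 8*q^4 - 15*q^3 - 110*q^2 + 284*q - 168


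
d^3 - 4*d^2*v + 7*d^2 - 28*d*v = d*(d + 7)*(d - 4*v)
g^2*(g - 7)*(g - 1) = g^4 - 8*g^3 + 7*g^2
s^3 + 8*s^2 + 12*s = s*(s + 2)*(s + 6)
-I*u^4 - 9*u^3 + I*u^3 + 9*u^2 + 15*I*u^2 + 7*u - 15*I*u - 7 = (u - 7*I)*(u - I)^2*(-I*u + I)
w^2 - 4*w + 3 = (w - 3)*(w - 1)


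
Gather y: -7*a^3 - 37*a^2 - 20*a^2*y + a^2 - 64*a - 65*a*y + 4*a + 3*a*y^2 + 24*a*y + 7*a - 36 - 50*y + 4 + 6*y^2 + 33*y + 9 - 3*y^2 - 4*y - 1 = -7*a^3 - 36*a^2 - 53*a + y^2*(3*a + 3) + y*(-20*a^2 - 41*a - 21) - 24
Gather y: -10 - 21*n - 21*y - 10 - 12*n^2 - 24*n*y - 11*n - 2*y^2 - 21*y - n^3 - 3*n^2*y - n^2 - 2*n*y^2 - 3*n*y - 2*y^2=-n^3 - 13*n^2 - 32*n + y^2*(-2*n - 4) + y*(-3*n^2 - 27*n - 42) - 20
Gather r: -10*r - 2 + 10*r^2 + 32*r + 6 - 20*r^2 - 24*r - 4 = -10*r^2 - 2*r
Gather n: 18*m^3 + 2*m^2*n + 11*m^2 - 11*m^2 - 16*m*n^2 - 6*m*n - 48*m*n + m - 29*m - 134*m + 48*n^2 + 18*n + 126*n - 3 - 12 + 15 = 18*m^3 - 162*m + n^2*(48 - 16*m) + n*(2*m^2 - 54*m + 144)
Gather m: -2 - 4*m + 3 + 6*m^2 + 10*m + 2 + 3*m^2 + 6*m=9*m^2 + 12*m + 3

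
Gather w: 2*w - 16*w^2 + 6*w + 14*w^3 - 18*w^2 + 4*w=14*w^3 - 34*w^2 + 12*w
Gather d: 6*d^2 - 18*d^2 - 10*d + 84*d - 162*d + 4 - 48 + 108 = -12*d^2 - 88*d + 64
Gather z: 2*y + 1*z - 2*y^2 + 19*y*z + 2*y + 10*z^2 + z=-2*y^2 + 4*y + 10*z^2 + z*(19*y + 2)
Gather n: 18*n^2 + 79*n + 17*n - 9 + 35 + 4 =18*n^2 + 96*n + 30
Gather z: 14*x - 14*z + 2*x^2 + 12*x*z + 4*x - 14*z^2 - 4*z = 2*x^2 + 18*x - 14*z^2 + z*(12*x - 18)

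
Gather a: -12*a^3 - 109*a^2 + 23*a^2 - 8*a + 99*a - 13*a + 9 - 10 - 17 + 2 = -12*a^3 - 86*a^2 + 78*a - 16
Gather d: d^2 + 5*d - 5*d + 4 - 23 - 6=d^2 - 25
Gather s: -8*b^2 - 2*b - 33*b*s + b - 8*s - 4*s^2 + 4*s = -8*b^2 - b - 4*s^2 + s*(-33*b - 4)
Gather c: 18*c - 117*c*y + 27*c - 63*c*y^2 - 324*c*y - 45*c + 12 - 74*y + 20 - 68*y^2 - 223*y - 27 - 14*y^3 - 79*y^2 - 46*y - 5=c*(-63*y^2 - 441*y) - 14*y^3 - 147*y^2 - 343*y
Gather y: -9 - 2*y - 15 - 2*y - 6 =-4*y - 30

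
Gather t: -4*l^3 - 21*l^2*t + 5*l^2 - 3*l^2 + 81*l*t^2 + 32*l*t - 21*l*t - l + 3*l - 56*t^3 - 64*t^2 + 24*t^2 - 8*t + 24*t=-4*l^3 + 2*l^2 + 2*l - 56*t^3 + t^2*(81*l - 40) + t*(-21*l^2 + 11*l + 16)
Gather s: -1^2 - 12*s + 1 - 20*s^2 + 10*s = -20*s^2 - 2*s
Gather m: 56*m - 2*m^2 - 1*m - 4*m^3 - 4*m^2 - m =-4*m^3 - 6*m^2 + 54*m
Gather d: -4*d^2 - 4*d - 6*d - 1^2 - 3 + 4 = -4*d^2 - 10*d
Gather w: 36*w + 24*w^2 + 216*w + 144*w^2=168*w^2 + 252*w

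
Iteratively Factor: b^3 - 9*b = (b + 3)*(b^2 - 3*b) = b*(b + 3)*(b - 3)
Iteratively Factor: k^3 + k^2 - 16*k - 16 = (k + 1)*(k^2 - 16) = (k + 1)*(k + 4)*(k - 4)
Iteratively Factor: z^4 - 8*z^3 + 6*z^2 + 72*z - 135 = (z + 3)*(z^3 - 11*z^2 + 39*z - 45) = (z - 3)*(z + 3)*(z^2 - 8*z + 15) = (z - 3)^2*(z + 3)*(z - 5)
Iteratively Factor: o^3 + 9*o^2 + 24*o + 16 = (o + 1)*(o^2 + 8*o + 16) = (o + 1)*(o + 4)*(o + 4)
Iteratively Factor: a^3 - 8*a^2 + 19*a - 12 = (a - 4)*(a^2 - 4*a + 3) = (a - 4)*(a - 1)*(a - 3)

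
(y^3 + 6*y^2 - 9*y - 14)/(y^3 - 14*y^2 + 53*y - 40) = (y^3 + 6*y^2 - 9*y - 14)/(y^3 - 14*y^2 + 53*y - 40)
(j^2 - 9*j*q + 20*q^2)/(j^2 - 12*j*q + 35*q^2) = (-j + 4*q)/(-j + 7*q)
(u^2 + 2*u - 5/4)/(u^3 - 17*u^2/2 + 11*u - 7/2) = (u + 5/2)/(u^2 - 8*u + 7)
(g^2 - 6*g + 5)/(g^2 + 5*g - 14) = (g^2 - 6*g + 5)/(g^2 + 5*g - 14)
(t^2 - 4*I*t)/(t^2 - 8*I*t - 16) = t/(t - 4*I)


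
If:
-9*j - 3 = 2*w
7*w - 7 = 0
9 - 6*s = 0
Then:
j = -5/9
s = 3/2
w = 1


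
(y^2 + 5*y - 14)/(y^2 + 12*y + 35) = (y - 2)/(y + 5)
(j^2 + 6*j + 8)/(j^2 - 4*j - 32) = (j + 2)/(j - 8)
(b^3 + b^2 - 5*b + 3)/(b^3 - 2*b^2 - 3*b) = (-b^3 - b^2 + 5*b - 3)/(b*(-b^2 + 2*b + 3))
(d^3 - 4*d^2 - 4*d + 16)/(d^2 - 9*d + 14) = (d^2 - 2*d - 8)/(d - 7)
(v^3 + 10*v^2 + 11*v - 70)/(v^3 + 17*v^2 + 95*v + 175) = (v - 2)/(v + 5)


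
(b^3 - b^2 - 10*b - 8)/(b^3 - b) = (b^2 - 2*b - 8)/(b*(b - 1))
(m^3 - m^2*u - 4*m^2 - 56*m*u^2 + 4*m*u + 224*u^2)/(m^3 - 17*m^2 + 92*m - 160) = (m^2 - m*u - 56*u^2)/(m^2 - 13*m + 40)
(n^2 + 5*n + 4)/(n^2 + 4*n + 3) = (n + 4)/(n + 3)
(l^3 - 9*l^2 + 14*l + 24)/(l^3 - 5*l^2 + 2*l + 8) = (l - 6)/(l - 2)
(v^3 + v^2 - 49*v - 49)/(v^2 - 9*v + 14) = (v^2 + 8*v + 7)/(v - 2)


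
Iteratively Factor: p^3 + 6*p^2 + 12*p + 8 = (p + 2)*(p^2 + 4*p + 4) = (p + 2)^2*(p + 2)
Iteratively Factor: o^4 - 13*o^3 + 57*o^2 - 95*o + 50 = (o - 5)*(o^3 - 8*o^2 + 17*o - 10) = (o - 5)*(o - 2)*(o^2 - 6*o + 5) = (o - 5)*(o - 2)*(o - 1)*(o - 5)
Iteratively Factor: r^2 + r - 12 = (r - 3)*(r + 4)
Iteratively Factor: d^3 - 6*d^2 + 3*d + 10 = (d - 2)*(d^2 - 4*d - 5) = (d - 2)*(d + 1)*(d - 5)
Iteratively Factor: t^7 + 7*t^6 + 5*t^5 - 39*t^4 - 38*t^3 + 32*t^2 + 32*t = (t - 1)*(t^6 + 8*t^5 + 13*t^4 - 26*t^3 - 64*t^2 - 32*t) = (t - 1)*(t + 4)*(t^5 + 4*t^4 - 3*t^3 - 14*t^2 - 8*t) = (t - 1)*(t + 1)*(t + 4)*(t^4 + 3*t^3 - 6*t^2 - 8*t) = (t - 1)*(t + 1)*(t + 4)^2*(t^3 - t^2 - 2*t) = (t - 1)*(t + 1)^2*(t + 4)^2*(t^2 - 2*t) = t*(t - 1)*(t + 1)^2*(t + 4)^2*(t - 2)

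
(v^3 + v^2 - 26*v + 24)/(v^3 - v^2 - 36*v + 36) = (v - 4)/(v - 6)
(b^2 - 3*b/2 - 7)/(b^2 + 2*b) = (b - 7/2)/b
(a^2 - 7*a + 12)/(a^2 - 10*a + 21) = (a - 4)/(a - 7)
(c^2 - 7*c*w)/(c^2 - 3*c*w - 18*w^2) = c*(-c + 7*w)/(-c^2 + 3*c*w + 18*w^2)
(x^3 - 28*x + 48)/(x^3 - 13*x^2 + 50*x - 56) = (x + 6)/(x - 7)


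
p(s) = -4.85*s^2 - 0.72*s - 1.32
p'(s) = -9.7*s - 0.72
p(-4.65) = -102.84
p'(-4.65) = 44.38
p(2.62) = -36.50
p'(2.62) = -26.13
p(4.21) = -90.31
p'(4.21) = -41.56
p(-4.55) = -98.45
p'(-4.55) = 43.42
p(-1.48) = -10.88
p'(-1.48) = 13.64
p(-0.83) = -4.06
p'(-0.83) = 7.33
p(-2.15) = -22.19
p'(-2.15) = 20.14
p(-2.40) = -27.53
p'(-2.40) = 22.56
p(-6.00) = -171.60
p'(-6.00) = 57.48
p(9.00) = -400.65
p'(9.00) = -88.02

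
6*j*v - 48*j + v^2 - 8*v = (6*j + v)*(v - 8)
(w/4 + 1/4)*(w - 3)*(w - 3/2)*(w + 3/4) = w^4/4 - 11*w^3/16 - 21*w^2/32 + 9*w/8 + 27/32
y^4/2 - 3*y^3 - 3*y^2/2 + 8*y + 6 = (y - 6)*(y - 2)*(sqrt(2)*y/2 + sqrt(2)/2)^2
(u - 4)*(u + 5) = u^2 + u - 20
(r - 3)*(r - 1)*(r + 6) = r^3 + 2*r^2 - 21*r + 18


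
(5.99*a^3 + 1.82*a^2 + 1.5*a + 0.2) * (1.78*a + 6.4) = 10.6622*a^4 + 41.5756*a^3 + 14.318*a^2 + 9.956*a + 1.28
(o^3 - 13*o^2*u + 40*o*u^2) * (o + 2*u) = o^4 - 11*o^3*u + 14*o^2*u^2 + 80*o*u^3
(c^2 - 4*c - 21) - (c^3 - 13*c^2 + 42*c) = -c^3 + 14*c^2 - 46*c - 21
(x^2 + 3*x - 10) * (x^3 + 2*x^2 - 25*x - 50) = x^5 + 5*x^4 - 29*x^3 - 145*x^2 + 100*x + 500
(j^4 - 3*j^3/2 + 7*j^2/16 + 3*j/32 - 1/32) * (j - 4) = j^5 - 11*j^4/2 + 103*j^3/16 - 53*j^2/32 - 13*j/32 + 1/8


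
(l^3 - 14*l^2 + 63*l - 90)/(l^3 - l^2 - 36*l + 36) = (l^2 - 8*l + 15)/(l^2 + 5*l - 6)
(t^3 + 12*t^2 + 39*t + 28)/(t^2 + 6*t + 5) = (t^2 + 11*t + 28)/(t + 5)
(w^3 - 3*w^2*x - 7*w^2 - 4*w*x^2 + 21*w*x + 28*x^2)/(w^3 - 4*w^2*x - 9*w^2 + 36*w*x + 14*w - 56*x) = (w + x)/(w - 2)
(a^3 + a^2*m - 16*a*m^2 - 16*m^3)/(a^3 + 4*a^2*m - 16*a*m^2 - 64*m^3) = (a + m)/(a + 4*m)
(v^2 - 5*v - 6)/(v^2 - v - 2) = (v - 6)/(v - 2)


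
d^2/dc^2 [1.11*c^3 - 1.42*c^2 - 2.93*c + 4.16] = 6.66*c - 2.84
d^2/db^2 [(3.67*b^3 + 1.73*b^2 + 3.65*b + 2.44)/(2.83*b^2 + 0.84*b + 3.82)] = (-23.930842*b^3 + 75.694044*b^2 + 119.374716*b - 22.246936)/(22.665187*b^6 + 20.182428*b^5 + 97.772538*b^4 + 55.078128*b^3 + 131.975652*b^2 + 36.772848*b + 55.742968)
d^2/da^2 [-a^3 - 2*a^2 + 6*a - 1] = -6*a - 4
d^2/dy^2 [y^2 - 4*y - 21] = 2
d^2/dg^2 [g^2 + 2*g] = 2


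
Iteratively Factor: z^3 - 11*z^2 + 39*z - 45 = (z - 3)*(z^2 - 8*z + 15) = (z - 5)*(z - 3)*(z - 3)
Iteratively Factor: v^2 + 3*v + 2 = (v + 1)*(v + 2)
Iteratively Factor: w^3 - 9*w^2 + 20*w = (w - 5)*(w^2 - 4*w) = w*(w - 5)*(w - 4)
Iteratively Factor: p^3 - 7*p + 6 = (p - 1)*(p^2 + p - 6) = (p - 2)*(p - 1)*(p + 3)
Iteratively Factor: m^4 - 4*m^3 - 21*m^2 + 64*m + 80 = (m + 4)*(m^3 - 8*m^2 + 11*m + 20) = (m - 4)*(m + 4)*(m^2 - 4*m - 5) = (m - 4)*(m + 1)*(m + 4)*(m - 5)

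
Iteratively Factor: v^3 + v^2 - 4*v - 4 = (v + 1)*(v^2 - 4) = (v + 1)*(v + 2)*(v - 2)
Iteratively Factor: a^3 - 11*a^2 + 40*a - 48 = (a - 4)*(a^2 - 7*a + 12) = (a - 4)^2*(a - 3)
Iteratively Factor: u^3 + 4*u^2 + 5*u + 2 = (u + 1)*(u^2 + 3*u + 2) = (u + 1)^2*(u + 2)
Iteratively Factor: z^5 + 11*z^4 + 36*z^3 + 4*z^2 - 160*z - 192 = (z + 4)*(z^4 + 7*z^3 + 8*z^2 - 28*z - 48) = (z + 3)*(z + 4)*(z^3 + 4*z^2 - 4*z - 16) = (z + 2)*(z + 3)*(z + 4)*(z^2 + 2*z - 8) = (z - 2)*(z + 2)*(z + 3)*(z + 4)*(z + 4)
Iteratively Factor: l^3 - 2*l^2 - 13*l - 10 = (l + 1)*(l^2 - 3*l - 10) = (l + 1)*(l + 2)*(l - 5)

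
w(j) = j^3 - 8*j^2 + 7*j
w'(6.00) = 19.00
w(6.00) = -30.00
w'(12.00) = 247.00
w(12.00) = 660.00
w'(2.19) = -13.65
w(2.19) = -12.54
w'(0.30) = 2.47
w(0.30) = 1.41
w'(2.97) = -14.06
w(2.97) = -23.58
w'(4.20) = -7.28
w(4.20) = -37.63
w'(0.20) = 3.92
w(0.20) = 1.09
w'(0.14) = 4.82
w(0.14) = 0.83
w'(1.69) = -11.47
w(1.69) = -6.19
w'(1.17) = -7.61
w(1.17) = -1.16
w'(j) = 3*j^2 - 16*j + 7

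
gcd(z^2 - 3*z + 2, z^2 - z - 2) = z - 2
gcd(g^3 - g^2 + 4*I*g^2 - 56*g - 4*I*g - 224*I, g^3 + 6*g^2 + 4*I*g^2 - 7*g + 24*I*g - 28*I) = g^2 + g*(7 + 4*I) + 28*I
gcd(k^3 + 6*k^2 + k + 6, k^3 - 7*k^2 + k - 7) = k^2 + 1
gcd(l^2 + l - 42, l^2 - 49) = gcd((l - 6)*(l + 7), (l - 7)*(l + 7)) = l + 7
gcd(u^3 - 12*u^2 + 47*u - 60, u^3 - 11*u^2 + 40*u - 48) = u^2 - 7*u + 12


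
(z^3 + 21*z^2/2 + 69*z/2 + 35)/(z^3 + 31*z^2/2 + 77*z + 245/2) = (z + 2)/(z + 7)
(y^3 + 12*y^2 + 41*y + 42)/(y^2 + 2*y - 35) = (y^2 + 5*y + 6)/(y - 5)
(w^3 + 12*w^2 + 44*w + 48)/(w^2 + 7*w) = (w^3 + 12*w^2 + 44*w + 48)/(w*(w + 7))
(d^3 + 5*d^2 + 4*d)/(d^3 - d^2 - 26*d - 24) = d/(d - 6)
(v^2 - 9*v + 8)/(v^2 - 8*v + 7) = (v - 8)/(v - 7)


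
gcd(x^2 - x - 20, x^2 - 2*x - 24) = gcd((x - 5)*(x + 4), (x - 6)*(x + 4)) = x + 4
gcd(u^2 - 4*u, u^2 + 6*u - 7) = 1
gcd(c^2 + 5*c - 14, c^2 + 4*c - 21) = c + 7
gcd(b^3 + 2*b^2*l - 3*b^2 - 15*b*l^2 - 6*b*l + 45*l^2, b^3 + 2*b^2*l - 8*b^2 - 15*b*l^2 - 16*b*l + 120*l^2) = b^2 + 2*b*l - 15*l^2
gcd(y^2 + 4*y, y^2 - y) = y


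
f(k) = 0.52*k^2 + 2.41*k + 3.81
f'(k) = 1.04*k + 2.41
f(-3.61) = 1.89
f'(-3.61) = -1.34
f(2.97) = 15.55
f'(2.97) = 5.50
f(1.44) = 8.36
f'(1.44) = 3.91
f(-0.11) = 3.55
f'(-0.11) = 2.30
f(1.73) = 9.54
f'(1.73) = 4.21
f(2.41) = 12.64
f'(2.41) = 4.92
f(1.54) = 8.75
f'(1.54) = 4.01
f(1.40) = 8.20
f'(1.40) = 3.87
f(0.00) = 3.81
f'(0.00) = 2.41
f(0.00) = 3.81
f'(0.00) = 2.41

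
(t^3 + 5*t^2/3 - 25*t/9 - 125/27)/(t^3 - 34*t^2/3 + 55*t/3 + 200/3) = (t^2 - 25/9)/(t^2 - 13*t + 40)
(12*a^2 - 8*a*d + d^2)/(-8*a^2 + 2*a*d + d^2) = (-6*a + d)/(4*a + d)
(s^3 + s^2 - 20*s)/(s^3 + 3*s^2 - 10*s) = (s - 4)/(s - 2)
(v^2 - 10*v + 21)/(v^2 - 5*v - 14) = (v - 3)/(v + 2)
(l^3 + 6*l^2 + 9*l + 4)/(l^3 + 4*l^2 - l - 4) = (l + 1)/(l - 1)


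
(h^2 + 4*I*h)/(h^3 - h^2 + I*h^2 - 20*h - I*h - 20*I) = h*(h + 4*I)/(h^3 + h^2*(-1 + I) - h*(20 + I) - 20*I)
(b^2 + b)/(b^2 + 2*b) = (b + 1)/(b + 2)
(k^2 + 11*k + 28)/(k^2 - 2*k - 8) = (k^2 + 11*k + 28)/(k^2 - 2*k - 8)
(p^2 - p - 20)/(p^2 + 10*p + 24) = (p - 5)/(p + 6)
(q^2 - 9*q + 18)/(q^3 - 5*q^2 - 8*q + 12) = (q - 3)/(q^2 + q - 2)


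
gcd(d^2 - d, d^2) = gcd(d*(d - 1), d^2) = d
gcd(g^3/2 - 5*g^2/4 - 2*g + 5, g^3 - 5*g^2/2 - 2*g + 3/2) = 1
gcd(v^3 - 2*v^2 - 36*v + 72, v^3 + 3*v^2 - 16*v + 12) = v^2 + 4*v - 12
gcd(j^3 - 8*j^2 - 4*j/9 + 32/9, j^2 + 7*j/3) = 1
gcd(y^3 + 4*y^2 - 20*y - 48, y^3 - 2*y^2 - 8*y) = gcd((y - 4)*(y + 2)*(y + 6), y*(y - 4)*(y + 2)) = y^2 - 2*y - 8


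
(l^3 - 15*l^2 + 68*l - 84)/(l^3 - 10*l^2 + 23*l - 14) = (l - 6)/(l - 1)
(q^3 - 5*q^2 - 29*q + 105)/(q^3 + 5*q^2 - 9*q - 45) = (q - 7)/(q + 3)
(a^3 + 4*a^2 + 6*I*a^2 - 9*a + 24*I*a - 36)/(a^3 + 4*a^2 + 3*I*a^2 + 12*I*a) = (a + 3*I)/a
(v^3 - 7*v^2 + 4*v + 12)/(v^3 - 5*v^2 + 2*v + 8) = (v - 6)/(v - 4)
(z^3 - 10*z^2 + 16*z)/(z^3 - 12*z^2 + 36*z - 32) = z/(z - 2)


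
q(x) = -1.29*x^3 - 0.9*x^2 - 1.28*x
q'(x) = -3.87*x^2 - 1.8*x - 1.28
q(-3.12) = 34.41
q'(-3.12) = -33.34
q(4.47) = -138.92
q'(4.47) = -86.65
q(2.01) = -16.68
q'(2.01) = -20.53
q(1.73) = -11.59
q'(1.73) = -15.98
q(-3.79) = 62.15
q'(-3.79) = -50.05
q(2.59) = -31.76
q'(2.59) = -31.90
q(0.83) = -2.42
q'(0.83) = -5.44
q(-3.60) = 53.13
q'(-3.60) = -44.96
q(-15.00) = 4170.45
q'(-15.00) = -845.03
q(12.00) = -2374.08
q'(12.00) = -580.16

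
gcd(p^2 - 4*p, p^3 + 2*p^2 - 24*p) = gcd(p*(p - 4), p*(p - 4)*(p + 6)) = p^2 - 4*p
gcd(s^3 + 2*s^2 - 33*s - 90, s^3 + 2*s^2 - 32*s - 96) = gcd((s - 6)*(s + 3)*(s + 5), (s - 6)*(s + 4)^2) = s - 6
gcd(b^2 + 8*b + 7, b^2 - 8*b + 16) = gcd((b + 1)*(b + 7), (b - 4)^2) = 1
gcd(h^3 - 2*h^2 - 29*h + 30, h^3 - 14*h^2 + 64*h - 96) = h - 6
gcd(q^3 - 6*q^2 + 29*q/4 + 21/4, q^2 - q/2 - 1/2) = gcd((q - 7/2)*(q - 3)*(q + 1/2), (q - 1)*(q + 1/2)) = q + 1/2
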